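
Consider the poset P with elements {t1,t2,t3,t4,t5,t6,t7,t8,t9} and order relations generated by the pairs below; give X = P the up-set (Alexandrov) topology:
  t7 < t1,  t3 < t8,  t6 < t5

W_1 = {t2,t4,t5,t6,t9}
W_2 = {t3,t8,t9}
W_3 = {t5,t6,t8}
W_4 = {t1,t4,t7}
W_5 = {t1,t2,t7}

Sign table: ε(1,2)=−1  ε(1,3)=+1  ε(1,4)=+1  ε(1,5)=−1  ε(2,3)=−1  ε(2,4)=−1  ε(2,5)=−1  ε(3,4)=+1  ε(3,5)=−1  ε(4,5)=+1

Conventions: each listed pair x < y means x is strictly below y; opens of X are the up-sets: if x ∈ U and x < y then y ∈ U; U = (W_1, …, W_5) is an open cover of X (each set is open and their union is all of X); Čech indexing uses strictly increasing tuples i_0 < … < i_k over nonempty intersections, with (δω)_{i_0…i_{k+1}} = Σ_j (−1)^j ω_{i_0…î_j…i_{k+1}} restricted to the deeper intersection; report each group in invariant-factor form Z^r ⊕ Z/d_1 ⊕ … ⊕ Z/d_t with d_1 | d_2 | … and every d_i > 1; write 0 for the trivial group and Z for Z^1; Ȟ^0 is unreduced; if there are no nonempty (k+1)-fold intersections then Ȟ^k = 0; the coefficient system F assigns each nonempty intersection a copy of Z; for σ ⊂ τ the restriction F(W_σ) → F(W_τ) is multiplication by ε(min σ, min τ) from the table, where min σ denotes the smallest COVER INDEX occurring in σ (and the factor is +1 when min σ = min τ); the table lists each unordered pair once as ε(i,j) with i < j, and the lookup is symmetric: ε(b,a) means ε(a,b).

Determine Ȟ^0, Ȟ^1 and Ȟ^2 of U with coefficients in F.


nerve simplices:
  W12={t9} W13={t5,t6} W14={t4} W15={t2} W23={t8} W45={t1,t7}
C dims 5,6; δ0: rk 5, SNF 1^4·2
degree 0: 5−5−0 = 0 → Ȟ^0 ≅ 0
degree 1: 6−0−5 = 1 plus torsion [2] → Ȟ^1 ≅ Z ⊕ Z/2
degree 2: 0−0−0 = 0 → Ȟ^2 ≅ 0

Ȟ^0 = 0, Ȟ^1 = Z ⊕ Z/2 and Ȟ^2 = 0


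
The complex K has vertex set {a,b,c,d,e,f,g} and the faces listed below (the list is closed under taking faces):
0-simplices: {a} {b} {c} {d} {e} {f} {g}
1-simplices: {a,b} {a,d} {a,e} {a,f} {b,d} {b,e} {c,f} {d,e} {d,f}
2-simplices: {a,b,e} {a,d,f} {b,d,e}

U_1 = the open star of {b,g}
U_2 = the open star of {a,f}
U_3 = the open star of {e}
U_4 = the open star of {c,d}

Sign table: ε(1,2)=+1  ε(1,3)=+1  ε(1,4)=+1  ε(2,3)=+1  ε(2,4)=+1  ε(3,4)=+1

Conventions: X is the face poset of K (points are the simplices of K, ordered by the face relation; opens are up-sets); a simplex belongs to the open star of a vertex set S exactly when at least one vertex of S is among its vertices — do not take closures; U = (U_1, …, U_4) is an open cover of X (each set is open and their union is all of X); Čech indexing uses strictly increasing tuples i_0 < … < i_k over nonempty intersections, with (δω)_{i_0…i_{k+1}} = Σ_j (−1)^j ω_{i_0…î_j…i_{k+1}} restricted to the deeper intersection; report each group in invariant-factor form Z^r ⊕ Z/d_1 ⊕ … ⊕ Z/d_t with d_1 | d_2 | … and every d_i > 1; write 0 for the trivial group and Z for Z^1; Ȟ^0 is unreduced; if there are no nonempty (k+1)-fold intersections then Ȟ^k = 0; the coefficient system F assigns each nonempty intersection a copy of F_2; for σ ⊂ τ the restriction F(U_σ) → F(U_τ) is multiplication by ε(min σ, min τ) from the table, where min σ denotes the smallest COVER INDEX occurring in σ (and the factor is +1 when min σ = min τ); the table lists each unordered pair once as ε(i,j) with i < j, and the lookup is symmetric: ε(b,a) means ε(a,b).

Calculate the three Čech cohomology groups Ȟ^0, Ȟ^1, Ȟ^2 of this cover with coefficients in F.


Ȟ^0 ≅ Z/2, Ȟ^1 ≅ Z/2, Ȟ^2 ≅ 0

nonempty intersections:
  U1={{b},{g},{a,b},{b,d},{b,e},{a,b,e},{b,d,e}} U2={{a},{f},{a,b},{a,d},{a,e},{a,f},{c,f},{d,f},{a,b,e},{a,d,f}} U3={{e},{a,e},{b,e},{d,e},{a,b,e},{b,d,e}} U4={{c},{d},{a,d},{b,d},{c,f},{d,e},{d,f},{a,d,f},{b,d,e}}
  U12={{a,b},{a,b,e}} U13={{b,e},{a,b,e},{b,d,e}} U14={{b,d},{b,d,e}} U23={{a,e},{a,b,e}} U24={{a,d},{c,f},{d,f},{a,d,f}} U34={{d,e},{b,d,e}}
  U123={{a,b,e}} U134={{b,d,e}}
C dims 4,6,2; δ0: rk_F2 3; δ1: rk_F2 2
Ȟ^0: (4−3)−0=1 ⇒ Z/2
Ȟ^1: (6−2)−3=1 ⇒ Z/2
Ȟ^2: (2−0)−2=0 ⇒ 0


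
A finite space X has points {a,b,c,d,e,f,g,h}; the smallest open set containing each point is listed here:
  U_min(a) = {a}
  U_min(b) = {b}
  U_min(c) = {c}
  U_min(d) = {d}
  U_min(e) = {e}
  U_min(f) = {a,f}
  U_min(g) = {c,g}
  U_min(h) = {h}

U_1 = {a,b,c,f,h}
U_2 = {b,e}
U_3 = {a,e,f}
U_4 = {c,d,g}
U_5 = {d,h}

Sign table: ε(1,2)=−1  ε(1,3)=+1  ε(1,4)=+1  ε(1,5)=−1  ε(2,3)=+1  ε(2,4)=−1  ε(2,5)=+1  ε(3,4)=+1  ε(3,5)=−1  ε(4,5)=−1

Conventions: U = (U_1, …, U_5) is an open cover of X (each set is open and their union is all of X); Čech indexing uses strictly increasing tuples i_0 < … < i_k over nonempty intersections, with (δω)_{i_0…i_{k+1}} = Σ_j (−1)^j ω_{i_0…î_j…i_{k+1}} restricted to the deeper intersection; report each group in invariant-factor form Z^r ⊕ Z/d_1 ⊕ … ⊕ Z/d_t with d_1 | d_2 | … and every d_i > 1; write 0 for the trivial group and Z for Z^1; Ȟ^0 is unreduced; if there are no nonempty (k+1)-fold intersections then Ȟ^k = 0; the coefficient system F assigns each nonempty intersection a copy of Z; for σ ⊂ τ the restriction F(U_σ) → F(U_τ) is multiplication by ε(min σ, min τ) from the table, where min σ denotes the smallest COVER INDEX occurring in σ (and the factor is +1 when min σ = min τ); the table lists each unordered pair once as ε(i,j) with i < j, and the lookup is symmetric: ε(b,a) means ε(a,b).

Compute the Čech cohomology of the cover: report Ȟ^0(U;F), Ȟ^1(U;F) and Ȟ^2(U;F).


nerve simplices:
  U12={b} U13={a,f} U14={c} U15={h} U23={e} U45={d}
C dims 5,6; δ0: rk 5, SNF 1^4·2
degree 0: 5−5−0 = 0 → Ȟ^0 ≅ 0
degree 1: 6−0−5 = 1 plus torsion [2] → Ȟ^1 ≅ Z ⊕ Z/2
degree 2: 0−0−0 = 0 → Ȟ^2 ≅ 0

Ȟ^0(U;F) ≅ 0; Ȟ^1(U;F) ≅ Z ⊕ Z/2; Ȟ^2(U;F) ≅ 0


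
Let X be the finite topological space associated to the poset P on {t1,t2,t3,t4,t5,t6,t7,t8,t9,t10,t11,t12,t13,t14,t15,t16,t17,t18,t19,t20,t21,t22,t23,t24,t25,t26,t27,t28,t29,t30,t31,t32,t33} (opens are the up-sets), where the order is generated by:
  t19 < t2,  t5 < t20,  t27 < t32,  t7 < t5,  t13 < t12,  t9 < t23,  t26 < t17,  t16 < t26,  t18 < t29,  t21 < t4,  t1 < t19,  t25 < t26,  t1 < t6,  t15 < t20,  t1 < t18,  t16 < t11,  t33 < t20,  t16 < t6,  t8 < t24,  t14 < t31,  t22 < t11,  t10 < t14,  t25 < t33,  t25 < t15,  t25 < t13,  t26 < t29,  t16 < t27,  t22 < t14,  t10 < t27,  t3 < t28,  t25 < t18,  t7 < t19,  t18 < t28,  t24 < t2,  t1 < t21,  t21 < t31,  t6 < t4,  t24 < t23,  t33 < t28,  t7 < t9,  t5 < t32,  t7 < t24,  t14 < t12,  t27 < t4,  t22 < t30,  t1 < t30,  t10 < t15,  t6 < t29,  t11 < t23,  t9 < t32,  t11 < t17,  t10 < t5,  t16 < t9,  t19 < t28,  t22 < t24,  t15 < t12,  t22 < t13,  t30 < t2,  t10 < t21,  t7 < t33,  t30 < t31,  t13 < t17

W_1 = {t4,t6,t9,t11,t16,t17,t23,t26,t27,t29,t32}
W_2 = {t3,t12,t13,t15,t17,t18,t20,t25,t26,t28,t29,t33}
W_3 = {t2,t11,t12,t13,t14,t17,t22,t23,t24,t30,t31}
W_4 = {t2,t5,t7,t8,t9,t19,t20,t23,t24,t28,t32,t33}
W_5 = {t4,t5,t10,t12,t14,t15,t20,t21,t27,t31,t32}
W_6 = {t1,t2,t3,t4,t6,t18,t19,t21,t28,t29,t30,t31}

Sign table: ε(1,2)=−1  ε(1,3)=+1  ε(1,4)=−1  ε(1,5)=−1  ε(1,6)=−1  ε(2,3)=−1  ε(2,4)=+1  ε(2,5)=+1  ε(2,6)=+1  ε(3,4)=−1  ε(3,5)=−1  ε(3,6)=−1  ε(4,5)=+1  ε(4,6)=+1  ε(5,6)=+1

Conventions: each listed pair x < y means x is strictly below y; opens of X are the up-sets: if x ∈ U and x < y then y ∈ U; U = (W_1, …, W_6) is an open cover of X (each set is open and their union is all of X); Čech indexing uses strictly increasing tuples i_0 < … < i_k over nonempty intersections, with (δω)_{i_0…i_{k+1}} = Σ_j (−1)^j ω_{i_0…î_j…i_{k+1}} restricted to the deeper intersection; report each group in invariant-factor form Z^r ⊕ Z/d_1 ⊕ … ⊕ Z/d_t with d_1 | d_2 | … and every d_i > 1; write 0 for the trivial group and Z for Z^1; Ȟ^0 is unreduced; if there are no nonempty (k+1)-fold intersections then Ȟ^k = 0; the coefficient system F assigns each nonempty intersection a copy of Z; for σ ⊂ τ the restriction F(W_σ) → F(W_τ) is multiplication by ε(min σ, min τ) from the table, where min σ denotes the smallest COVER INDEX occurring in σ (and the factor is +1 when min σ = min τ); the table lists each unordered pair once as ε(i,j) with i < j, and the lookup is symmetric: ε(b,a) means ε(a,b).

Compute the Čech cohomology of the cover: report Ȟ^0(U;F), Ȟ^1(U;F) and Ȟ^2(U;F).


nonempty overlaps:
  W12={t17,t26,t29} W13={t11,t17,t23} W14={t9,t23,t32} W15={t4,t27,t32} W16={t4,t6,t29} W23={t12,t13,t17} W24={t20,t28,t33} W25={t12,t15,t20} W26={t3,t18,t28,t29} W34={t2,t23,t24} W35={t12,t14,t31} W36={t2,t30,t31} W45={t5,t20,t32} W46={t2,t19,t28} W56={t4,t21,t31}
  W123={t17} W126={t29} W134={t23} W145={t32} W156={t4} W235={t12} W245={t20} W246={t28} W346={t2} W356={t31}
C dims 6,15,10; δ0: rk 5, SNF 1^5; δ1: rk 10, SNF 1^9·2
degree 0: 6−5−0 = 1 → Ȟ^0 ≅ Z
degree 1: 15−10−5 = 0 → Ȟ^1 ≅ 0
degree 2: 10−0−10 = 0 plus torsion [2] → Ȟ^2 ≅ Z/2

Ȟ^0(U;F) ≅ Z, Ȟ^1(U;F) ≅ 0, Ȟ^2(U;F) ≅ Z/2


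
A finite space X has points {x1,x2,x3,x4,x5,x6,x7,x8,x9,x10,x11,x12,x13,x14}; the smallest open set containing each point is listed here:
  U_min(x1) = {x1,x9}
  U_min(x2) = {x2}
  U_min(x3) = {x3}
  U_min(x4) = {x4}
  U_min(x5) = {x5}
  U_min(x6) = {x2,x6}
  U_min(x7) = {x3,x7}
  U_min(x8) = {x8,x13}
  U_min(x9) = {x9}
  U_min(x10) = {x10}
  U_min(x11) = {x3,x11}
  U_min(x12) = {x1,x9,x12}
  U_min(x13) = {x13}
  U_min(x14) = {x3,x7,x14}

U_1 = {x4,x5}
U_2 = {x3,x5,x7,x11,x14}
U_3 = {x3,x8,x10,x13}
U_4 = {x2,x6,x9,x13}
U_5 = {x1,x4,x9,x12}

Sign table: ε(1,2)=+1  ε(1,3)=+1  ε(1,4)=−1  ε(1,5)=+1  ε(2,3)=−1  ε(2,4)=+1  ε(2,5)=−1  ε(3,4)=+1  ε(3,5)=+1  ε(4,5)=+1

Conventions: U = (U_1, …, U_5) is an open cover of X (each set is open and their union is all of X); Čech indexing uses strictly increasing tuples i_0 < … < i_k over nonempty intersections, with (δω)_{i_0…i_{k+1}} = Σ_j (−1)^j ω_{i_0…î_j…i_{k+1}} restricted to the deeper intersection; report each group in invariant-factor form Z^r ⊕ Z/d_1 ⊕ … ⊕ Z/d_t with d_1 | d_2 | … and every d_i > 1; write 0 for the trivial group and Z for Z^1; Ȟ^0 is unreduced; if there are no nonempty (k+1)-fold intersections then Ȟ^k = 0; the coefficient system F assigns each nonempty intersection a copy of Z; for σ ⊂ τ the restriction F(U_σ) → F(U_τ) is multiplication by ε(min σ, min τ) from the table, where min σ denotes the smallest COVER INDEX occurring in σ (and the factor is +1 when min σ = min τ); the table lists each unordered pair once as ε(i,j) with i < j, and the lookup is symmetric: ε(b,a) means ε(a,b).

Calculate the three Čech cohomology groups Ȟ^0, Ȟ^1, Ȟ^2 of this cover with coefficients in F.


nonempty intersections:
  U12={x5} U15={x4} U23={x3} U34={x13} U45={x9}
C dims 5,5; δ0: rk 5, SNF 1^4·2
Ȟ^0: (5−5)−0=0 ⇒ 0
Ȟ^1: (5−0)−5=0 plus torsion [2] ⇒ Z/2
Ȟ^2: (0−0)−0=0 ⇒ 0

Ȟ^0 ≅ 0; Ȟ^1 ≅ Z/2; Ȟ^2 ≅ 0


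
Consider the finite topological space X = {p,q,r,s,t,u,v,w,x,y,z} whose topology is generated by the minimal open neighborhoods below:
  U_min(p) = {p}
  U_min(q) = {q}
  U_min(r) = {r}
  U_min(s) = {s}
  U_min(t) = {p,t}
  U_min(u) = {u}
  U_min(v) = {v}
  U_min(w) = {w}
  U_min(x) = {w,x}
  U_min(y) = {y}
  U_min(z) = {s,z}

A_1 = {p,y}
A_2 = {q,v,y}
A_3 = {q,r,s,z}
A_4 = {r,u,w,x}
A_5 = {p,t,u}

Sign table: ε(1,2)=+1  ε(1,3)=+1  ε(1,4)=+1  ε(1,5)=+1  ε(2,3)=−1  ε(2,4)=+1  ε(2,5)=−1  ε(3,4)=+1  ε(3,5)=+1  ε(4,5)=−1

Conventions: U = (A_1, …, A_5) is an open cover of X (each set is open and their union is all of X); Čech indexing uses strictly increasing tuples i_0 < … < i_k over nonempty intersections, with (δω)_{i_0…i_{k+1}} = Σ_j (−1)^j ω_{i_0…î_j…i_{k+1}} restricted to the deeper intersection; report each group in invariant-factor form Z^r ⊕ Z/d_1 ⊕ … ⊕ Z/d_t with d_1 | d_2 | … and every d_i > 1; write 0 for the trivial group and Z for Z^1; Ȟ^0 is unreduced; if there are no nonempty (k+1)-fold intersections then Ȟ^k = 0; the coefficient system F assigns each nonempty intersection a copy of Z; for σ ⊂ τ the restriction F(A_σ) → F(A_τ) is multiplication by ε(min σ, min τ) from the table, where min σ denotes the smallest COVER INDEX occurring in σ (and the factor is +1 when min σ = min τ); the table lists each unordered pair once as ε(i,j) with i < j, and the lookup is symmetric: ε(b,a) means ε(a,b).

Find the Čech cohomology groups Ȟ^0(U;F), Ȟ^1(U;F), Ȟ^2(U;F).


Ȟ^0 = Z; Ȟ^1 = Z; Ȟ^2 = 0

cover nerve:
  A12={y} A15={p} A23={q} A34={r} A45={u}
C dims 5,5; δ0: rk 4, SNF 1^4
Ȟ^0: (5−4)−0=1 ⇒ Z
Ȟ^1: (5−0)−4=1 ⇒ Z
Ȟ^2: (0−0)−0=0 ⇒ 0


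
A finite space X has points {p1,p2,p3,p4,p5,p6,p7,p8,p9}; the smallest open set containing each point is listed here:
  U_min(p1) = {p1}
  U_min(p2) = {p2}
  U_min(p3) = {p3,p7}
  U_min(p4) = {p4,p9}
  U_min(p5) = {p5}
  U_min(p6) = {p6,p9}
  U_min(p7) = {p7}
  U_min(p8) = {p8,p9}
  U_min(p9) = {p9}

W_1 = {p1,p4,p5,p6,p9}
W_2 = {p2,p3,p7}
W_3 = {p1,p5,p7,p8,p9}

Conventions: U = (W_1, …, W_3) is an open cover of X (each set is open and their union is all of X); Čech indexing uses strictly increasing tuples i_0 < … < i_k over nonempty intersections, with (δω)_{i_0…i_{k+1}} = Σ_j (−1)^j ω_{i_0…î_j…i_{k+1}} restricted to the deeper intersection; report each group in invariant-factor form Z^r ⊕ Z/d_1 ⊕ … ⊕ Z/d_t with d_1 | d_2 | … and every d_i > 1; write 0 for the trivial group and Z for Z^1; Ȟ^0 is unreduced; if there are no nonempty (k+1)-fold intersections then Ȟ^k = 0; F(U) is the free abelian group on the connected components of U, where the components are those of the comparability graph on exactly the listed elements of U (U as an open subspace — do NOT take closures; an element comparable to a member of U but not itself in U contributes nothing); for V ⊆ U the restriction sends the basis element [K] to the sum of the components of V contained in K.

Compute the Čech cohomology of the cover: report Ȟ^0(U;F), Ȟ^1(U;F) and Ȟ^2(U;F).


Ȟ^0 = Z^5; Ȟ^1 = 0; Ȟ^2 = 0

nonempty overlaps:
  W13={p1,p5,p9} W23={p7}
components per intersection:
  W1: {p1} {p4,p6,p9} {p5}
  W2: {p2} {p3,p7}
  W3: {p1} {p5} {p7} {p8,p9}
  W13: {p1} {p5} {p9}
  W23: {p7}
C dims 9,4; δ0: rk 4, SNF 1^4
degree 0: 9−4−0 = 5 → Ȟ^0 ≅ Z^5
degree 1: 4−0−4 = 0 → Ȟ^1 ≅ 0
degree 2: 0−0−0 = 0 → Ȟ^2 ≅ 0


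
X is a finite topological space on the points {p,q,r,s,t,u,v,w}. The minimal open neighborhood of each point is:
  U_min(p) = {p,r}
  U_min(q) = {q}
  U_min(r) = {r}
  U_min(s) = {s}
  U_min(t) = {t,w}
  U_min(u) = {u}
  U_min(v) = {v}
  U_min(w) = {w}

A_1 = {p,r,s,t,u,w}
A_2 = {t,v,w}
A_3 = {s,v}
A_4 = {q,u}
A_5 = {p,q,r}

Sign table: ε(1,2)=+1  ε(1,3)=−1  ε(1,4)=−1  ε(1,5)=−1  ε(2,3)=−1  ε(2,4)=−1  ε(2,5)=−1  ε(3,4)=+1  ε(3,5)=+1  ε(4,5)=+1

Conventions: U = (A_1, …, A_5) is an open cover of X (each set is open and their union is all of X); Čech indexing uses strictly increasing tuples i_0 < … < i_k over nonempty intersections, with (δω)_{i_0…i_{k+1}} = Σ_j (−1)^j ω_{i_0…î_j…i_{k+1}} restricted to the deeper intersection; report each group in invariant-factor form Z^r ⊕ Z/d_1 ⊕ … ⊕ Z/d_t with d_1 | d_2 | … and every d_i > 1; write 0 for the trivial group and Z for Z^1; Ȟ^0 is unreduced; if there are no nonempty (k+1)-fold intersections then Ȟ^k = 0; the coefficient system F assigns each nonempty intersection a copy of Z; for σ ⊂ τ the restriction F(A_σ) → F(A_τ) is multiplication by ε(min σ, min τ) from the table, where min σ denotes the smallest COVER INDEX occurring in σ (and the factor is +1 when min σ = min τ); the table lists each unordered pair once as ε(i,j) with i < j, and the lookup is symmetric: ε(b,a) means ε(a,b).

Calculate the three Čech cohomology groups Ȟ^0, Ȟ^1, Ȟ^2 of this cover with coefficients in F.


Ȟ^0 = Z, Ȟ^1 = Z^2, Ȟ^2 = 0

nerve simplices:
  A12={t,w} A13={s} A14={u} A15={p,r} A23={v} A45={q}
C dims 5,6; δ0: rk 4, SNF 1^4
degree 0: 5−4−0 = 1 → Ȟ^0 ≅ Z
degree 1: 6−0−4 = 2 → Ȟ^1 ≅ Z^2
degree 2: 0−0−0 = 0 → Ȟ^2 ≅ 0


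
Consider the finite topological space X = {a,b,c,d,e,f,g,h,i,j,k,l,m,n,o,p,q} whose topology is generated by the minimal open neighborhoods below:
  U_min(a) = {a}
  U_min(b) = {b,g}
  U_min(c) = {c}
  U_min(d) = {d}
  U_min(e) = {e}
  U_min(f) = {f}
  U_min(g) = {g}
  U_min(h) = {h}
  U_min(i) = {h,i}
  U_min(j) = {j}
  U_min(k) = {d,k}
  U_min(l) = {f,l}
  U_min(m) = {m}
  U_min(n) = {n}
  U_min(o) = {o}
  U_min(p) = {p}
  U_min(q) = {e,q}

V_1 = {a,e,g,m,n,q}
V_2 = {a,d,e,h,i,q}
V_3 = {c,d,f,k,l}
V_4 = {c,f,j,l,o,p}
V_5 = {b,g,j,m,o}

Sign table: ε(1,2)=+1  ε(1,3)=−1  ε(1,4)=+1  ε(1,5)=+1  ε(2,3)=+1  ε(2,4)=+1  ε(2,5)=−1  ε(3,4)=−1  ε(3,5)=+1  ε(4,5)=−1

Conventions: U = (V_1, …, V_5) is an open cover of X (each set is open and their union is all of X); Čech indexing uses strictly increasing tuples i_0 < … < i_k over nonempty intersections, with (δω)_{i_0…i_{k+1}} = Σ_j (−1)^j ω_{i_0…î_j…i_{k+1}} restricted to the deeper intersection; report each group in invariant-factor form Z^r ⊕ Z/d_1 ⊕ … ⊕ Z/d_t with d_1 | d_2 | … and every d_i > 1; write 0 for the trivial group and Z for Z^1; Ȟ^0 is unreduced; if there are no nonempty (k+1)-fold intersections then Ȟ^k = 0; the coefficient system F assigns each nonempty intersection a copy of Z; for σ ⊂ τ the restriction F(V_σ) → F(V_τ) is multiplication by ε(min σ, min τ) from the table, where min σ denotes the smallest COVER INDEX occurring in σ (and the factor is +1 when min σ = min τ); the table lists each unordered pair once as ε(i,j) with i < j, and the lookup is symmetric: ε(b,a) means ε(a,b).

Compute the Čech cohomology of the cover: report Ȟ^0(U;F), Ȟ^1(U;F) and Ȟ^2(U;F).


Ȟ^0 ≅ Z, Ȟ^1 ≅ Z, Ȟ^2 ≅ 0

nonempty intersections:
  V12={a,e,q} V15={g,m} V23={d} V34={c,f,l} V45={j,o}
C dims 5,5; δ0: rk 4, SNF 1^4
Ȟ^0: (5−4)−0=1 ⇒ Z
Ȟ^1: (5−0)−4=1 ⇒ Z
Ȟ^2: (0−0)−0=0 ⇒ 0


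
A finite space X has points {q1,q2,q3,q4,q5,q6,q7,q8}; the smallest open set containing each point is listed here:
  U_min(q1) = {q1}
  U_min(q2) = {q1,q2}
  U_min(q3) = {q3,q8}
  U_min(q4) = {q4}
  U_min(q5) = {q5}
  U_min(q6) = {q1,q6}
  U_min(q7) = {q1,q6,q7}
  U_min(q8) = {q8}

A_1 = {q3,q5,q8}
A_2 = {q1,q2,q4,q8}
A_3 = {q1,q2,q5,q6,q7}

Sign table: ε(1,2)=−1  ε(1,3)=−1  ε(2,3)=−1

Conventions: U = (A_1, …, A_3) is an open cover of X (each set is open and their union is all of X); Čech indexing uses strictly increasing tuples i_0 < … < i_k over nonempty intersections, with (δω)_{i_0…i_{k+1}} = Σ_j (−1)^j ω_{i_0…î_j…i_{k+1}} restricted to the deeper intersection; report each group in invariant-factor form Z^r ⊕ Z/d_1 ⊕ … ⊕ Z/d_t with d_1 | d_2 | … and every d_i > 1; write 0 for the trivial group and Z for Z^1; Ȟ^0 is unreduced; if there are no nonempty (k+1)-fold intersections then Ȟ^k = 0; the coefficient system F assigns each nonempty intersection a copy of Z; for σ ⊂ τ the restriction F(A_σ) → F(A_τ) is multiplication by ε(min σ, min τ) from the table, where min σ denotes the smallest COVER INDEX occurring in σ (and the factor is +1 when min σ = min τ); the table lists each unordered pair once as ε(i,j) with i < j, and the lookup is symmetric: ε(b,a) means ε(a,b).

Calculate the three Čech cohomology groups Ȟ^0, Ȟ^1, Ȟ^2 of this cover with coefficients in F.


Ȟ^0 ≅ 0, Ȟ^1 ≅ Z/2, Ȟ^2 ≅ 0

nerve of the cover:
  A12={q8} A13={q5} A23={q1,q2}
C dims 3,3; δ0: rk 3, SNF 1^2·2
Ȟ^0 = (3 − 3) − 0 = 0, so Ȟ^0 ≅ 0
Ȟ^1 = (3 − 0) − 3 = 0 plus torsion [2], so Ȟ^1 ≅ Z/2
Ȟ^2 = (0 − 0) − 0 = 0, so Ȟ^2 ≅ 0


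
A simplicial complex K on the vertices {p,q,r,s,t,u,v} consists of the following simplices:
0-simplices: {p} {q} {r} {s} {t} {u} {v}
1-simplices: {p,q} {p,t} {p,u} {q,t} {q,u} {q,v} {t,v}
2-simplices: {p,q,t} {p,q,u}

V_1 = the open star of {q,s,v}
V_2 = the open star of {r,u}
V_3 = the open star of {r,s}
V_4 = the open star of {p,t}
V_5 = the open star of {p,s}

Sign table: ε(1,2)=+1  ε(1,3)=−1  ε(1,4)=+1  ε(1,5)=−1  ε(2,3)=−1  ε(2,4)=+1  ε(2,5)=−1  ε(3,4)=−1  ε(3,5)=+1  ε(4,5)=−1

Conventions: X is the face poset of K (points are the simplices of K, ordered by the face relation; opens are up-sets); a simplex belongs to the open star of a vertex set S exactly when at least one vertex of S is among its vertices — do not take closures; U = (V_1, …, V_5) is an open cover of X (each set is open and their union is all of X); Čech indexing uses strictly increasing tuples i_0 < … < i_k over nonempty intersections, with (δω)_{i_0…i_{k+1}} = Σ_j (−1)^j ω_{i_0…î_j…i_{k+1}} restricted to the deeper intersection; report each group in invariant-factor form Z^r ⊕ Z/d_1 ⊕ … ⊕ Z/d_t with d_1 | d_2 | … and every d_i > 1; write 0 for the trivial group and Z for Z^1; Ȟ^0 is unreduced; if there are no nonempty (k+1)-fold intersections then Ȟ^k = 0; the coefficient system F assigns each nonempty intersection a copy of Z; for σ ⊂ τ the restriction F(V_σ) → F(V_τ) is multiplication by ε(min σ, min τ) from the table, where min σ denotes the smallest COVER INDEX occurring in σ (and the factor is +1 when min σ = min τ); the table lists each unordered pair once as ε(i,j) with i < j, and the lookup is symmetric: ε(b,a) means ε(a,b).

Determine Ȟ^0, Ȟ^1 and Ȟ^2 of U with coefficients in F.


cover nerve:
  V1={{q},{s},{v},{p,q},{q,t},{q,u},{q,v},{t,v},{p,q,t},{p,q,u}} V2={{r},{u},{p,u},{q,u},{p,q,u}} V3={{r},{s}} V4={{p},{t},{p,q},{p,t},{p,u},{q,t},{t,v},{p,q,t},{p,q,u}} V5={{p},{s},{p,q},{p,t},{p,u},{p,q,t},{p,q,u}}
  V12={{q,u},{p,q,u}} V13={{s}} V14={{p,q},{q,t},{t,v},{p,q,t},{p,q,u}} V15={{s},{p,q},{p,q,t},{p,q,u}} V23={{r}} V24={{p,u},{p,q,u}} V25={{p,u},{p,q,u}} V35={{s}} V45={{p},{p,q},{p,t},{p,u},{p,q,t},{p,q,u}}
  V124={{p,q,u}} V125={{p,q,u}} V135={{s}} V145={{p,q},{p,q,t},{p,q,u}} V245={{p,u},{p,q,u}}
  V1245={{p,q,u}}
C dims 5,9,5,1; δ0: rk 4, SNF 1^4; δ1: rk 4, SNF 1^4; δ2: rk 1, SNF 1^1
Ȟ^0: (5−4)−0=1 ⇒ Z
Ȟ^1: (9−4)−4=1 ⇒ Z
Ȟ^2: (5−1)−4=0 ⇒ 0

Ȟ^0 ≅ Z,  Ȟ^1 ≅ Z,  Ȟ^2 ≅ 0


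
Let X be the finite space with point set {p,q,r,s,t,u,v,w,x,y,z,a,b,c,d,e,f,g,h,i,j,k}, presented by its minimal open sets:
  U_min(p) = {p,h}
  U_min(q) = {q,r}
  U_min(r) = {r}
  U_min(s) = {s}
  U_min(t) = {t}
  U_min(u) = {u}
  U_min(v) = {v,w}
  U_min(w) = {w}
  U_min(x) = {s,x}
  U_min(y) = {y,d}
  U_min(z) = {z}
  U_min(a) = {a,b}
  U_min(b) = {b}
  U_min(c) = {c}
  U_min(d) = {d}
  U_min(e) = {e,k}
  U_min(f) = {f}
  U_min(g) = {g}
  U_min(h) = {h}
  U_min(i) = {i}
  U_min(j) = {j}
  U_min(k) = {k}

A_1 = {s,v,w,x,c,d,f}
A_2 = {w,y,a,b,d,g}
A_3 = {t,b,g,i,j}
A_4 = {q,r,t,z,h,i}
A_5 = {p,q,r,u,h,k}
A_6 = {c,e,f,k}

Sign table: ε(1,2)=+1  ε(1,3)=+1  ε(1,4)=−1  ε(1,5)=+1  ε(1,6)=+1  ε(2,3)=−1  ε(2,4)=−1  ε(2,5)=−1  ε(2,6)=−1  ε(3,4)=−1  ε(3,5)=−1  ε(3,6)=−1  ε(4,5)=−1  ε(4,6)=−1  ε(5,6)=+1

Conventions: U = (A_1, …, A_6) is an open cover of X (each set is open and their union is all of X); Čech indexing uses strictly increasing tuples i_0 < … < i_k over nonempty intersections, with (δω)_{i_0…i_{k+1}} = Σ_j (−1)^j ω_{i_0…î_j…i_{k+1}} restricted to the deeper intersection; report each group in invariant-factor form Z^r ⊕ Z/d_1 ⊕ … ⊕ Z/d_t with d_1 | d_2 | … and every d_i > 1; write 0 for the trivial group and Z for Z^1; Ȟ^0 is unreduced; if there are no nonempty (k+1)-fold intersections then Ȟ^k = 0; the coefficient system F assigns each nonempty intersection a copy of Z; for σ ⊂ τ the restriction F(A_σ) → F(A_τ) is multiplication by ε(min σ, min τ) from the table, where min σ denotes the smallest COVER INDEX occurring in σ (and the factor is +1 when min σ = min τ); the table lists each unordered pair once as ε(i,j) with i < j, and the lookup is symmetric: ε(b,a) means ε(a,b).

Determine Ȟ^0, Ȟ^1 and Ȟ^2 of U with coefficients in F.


nonempty intersections:
  A12={w,d} A16={c,f} A23={b,g} A34={t,i} A45={q,r,h} A56={k}
C dims 6,6; δ0: rk 6, SNF 1^5·2
Ȟ^0: (6−6)−0=0 ⇒ 0
Ȟ^1: (6−0)−6=0 plus torsion [2] ⇒ Z/2
Ȟ^2: (0−0)−0=0 ⇒ 0

Ȟ^0 ≅ 0; Ȟ^1 ≅ Z/2; Ȟ^2 ≅ 0


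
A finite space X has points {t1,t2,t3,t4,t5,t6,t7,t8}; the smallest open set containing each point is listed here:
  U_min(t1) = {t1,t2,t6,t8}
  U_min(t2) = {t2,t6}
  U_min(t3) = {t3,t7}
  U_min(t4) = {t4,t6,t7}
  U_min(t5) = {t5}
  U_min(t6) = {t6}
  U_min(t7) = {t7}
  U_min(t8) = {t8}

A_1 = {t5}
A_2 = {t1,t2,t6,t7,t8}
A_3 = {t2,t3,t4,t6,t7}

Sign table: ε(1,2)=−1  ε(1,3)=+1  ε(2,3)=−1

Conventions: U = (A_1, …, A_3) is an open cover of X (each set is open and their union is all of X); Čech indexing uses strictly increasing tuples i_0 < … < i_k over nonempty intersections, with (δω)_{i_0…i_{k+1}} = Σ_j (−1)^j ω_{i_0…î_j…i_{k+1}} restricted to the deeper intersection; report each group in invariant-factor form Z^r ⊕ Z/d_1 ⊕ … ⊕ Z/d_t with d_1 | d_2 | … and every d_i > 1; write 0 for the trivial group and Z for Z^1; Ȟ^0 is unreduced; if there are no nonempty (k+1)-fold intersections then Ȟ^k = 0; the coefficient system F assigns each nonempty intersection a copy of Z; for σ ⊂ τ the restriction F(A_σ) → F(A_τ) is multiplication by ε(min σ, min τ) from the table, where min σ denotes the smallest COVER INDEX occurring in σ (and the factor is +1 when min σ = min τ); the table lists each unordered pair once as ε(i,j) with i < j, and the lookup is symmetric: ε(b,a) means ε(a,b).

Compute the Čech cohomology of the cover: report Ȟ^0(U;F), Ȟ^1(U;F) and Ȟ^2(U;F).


Ȟ^0(U;F) ≅ Z^2, Ȟ^1(U;F) ≅ 0, Ȟ^2(U;F) ≅ 0

nerve of the cover:
  A23={t2,t6,t7}
C dims 3,1; δ0: rk 1, SNF 1^1
Ȟ^0 = (3 − 1) − 0 = 2, so Ȟ^0 ≅ Z^2
Ȟ^1 = (1 − 0) − 1 = 0, so Ȟ^1 ≅ 0
Ȟ^2 = (0 − 0) − 0 = 0, so Ȟ^2 ≅ 0


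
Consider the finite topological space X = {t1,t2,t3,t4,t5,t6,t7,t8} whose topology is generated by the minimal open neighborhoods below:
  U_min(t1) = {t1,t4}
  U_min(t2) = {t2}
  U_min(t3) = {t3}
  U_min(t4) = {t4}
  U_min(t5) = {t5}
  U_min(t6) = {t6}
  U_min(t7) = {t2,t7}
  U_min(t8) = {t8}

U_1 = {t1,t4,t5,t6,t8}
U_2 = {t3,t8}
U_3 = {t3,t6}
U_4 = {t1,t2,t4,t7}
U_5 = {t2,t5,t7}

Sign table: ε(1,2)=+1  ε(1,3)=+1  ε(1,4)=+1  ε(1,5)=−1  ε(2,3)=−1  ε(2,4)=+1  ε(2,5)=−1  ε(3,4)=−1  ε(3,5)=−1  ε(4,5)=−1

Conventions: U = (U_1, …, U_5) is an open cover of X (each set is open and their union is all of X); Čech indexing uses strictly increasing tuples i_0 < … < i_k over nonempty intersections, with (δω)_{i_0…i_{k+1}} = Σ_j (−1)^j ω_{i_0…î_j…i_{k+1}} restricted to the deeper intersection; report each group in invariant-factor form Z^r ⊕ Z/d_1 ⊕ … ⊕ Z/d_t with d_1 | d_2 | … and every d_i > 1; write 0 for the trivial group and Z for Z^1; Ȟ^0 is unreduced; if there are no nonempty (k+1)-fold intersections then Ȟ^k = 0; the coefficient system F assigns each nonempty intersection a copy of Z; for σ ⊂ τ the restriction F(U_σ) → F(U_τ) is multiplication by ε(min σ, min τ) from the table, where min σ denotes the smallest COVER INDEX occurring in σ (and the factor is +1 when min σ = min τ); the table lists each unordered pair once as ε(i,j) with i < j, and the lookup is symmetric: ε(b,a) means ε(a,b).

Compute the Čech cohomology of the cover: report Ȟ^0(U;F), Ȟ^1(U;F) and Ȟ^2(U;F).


Ȟ^0(U;F) ≅ 0,  Ȟ^1(U;F) ≅ Z ⊕ Z/2,  Ȟ^2(U;F) ≅ 0

nerve simplices:
  U12={t8} U13={t6} U14={t1,t4} U15={t5} U23={t3} U45={t2,t7}
C dims 5,6; δ0: rk 5, SNF 1^4·2
degree 0: 5−5−0 = 0 → Ȟ^0 ≅ 0
degree 1: 6−0−5 = 1 plus torsion [2] → Ȟ^1 ≅ Z ⊕ Z/2
degree 2: 0−0−0 = 0 → Ȟ^2 ≅ 0


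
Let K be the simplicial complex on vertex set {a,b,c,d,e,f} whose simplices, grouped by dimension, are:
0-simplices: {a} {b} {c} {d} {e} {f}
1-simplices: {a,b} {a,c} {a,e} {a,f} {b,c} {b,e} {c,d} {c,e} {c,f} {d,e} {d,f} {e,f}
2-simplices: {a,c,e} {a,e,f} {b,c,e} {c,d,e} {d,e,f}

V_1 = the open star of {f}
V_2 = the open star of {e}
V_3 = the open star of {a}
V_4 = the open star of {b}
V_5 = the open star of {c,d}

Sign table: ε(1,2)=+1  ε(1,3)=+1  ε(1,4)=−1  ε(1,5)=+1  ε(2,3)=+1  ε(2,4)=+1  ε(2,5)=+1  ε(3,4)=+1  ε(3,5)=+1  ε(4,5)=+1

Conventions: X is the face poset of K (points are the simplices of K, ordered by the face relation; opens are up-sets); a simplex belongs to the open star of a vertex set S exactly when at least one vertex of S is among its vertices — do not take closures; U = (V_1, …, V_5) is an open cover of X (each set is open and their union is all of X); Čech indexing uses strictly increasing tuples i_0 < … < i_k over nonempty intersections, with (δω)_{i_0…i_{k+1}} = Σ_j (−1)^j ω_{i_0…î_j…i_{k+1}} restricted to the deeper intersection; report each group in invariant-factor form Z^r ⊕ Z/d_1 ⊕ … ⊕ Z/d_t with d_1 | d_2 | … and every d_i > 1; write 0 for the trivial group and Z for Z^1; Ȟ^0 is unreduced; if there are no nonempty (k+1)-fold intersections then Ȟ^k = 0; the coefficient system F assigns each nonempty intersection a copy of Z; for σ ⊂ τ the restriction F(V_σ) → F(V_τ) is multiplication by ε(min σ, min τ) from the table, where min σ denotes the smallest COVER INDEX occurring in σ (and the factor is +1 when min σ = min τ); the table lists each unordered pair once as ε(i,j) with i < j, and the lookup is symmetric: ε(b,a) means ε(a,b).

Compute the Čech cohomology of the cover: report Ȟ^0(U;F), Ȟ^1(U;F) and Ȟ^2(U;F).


Ȟ^0 = Z,  Ȟ^1 = Z,  Ȟ^2 = 0

intersection data:
  V1={{f},{a,f},{c,f},{d,f},{e,f},{a,e,f},{d,e,f}} V2={{e},{a,e},{b,e},{c,e},{d,e},{e,f},{a,c,e},{a,e,f},{b,c,e},{c,d,e},{d,e,f}} V3={{a},{a,b},{a,c},{a,e},{a,f},{a,c,e},{a,e,f}} V4={{b},{a,b},{b,c},{b,e},{b,c,e}} V5={{c},{d},{a,c},{b,c},{c,d},{c,e},{c,f},{d,e},{d,f},{a,c,e},{b,c,e},{c,d,e},{d,e,f}}
  V12={{e,f},{a,e,f},{d,e,f}} V13={{a,f},{a,e,f}} V15={{c,f},{d,f},{d,e,f}} V23={{a,e},{a,c,e},{a,e,f}} V24={{b,e},{b,c,e}} V25={{c,e},{d,e},{a,c,e},{b,c,e},{c,d,e},{d,e,f}} V34={{a,b}} V35={{a,c},{a,c,e}} V45={{b,c},{b,c,e}}
  V123={{a,e,f}} V125={{d,e,f}} V235={{a,c,e}} V245={{b,c,e}}
C dims 5,9,4; δ0: rk 4, SNF 1^4; δ1: rk 4, SNF 1^4
Ȟ^0 = (5 − 4) − 0 = 1, so Ȟ^0 ≅ Z
Ȟ^1 = (9 − 4) − 4 = 1, so Ȟ^1 ≅ Z
Ȟ^2 = (4 − 0) − 4 = 0, so Ȟ^2 ≅ 0


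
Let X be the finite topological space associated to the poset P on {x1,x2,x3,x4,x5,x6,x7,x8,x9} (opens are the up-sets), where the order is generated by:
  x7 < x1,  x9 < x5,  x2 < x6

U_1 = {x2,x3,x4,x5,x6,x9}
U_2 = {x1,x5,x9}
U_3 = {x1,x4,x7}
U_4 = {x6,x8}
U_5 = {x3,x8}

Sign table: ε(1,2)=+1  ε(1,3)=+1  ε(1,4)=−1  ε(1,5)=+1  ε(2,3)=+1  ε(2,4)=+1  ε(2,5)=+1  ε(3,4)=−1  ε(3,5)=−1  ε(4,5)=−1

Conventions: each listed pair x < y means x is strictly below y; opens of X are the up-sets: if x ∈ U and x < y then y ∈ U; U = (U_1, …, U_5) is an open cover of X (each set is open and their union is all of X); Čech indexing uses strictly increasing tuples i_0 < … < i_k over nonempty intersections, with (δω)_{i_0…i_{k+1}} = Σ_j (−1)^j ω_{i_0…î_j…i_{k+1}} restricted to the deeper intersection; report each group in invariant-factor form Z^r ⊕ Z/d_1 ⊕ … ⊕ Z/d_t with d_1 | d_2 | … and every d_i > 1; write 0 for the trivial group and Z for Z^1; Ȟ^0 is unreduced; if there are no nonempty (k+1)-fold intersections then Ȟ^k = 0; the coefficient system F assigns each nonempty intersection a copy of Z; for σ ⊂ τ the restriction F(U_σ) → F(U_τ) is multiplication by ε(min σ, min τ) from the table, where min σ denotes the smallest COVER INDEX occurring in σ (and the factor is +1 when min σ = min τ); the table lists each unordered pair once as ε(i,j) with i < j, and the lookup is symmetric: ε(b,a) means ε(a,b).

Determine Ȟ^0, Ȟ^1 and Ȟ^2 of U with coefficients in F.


Ȟ^0 ≅ Z, Ȟ^1 ≅ Z^2, Ȟ^2 ≅ 0

nonempty overlaps:
  U12={x5,x9} U13={x4} U14={x6} U15={x3} U23={x1} U45={x8}
C dims 5,6; δ0: rk 4, SNF 1^4
degree 0: 5−4−0 = 1 → Ȟ^0 ≅ Z
degree 1: 6−0−4 = 2 → Ȟ^1 ≅ Z^2
degree 2: 0−0−0 = 0 → Ȟ^2 ≅ 0


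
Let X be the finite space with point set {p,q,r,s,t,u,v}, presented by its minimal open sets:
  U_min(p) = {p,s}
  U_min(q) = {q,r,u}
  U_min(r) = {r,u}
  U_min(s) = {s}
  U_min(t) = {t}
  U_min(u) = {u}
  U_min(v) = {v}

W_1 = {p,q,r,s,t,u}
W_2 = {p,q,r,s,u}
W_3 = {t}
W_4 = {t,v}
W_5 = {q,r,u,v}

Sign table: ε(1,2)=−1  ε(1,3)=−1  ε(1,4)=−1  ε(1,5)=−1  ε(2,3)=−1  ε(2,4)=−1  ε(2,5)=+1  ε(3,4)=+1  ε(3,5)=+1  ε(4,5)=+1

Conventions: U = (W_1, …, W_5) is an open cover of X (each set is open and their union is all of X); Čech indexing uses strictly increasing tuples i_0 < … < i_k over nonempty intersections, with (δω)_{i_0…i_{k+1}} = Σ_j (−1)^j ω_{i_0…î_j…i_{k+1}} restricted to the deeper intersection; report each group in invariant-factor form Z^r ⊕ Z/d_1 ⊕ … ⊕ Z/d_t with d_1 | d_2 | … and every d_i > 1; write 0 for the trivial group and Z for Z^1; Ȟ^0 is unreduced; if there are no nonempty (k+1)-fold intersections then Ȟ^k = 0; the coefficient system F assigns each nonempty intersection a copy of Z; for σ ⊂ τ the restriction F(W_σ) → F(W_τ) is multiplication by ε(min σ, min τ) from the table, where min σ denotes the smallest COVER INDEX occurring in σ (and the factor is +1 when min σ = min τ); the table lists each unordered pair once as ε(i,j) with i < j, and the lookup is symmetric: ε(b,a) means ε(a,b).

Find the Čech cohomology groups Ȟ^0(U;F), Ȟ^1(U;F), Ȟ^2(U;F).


Ȟ^0 ≅ Z,  Ȟ^1 ≅ Z,  Ȟ^2 ≅ 0

intersection data:
  W12={p,q,r,s,u} W13={t} W14={t} W15={q,r,u} W25={q,r,u} W34={t} W45={v}
  W125={q,r,u} W134={t}
C dims 5,7,2; δ0: rk 4, SNF 1^4; δ1: rk 2, SNF 1^2
Ȟ^0 = (5 − 4) − 0 = 1, so Ȟ^0 ≅ Z
Ȟ^1 = (7 − 2) − 4 = 1, so Ȟ^1 ≅ Z
Ȟ^2 = (2 − 0) − 2 = 0, so Ȟ^2 ≅ 0


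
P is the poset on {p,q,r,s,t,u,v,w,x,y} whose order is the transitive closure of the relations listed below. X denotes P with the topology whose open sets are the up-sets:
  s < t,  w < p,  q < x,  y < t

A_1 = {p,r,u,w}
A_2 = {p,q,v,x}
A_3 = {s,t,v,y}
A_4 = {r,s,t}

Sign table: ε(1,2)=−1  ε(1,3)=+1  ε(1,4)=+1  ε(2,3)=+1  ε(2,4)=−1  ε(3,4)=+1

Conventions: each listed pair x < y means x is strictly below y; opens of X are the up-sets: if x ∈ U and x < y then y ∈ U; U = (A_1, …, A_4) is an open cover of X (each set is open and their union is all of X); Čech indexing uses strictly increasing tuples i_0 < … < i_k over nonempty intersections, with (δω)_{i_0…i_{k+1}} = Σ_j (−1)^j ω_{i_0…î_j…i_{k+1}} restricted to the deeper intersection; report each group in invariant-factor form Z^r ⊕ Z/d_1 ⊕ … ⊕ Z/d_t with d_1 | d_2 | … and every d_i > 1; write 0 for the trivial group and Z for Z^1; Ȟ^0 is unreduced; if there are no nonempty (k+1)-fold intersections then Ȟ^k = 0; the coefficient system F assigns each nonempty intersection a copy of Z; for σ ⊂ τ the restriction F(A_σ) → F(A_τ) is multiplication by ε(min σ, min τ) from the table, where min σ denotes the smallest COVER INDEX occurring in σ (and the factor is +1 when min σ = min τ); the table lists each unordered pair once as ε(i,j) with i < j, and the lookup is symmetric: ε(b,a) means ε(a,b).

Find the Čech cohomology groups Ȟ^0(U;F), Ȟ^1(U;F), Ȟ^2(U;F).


nonempty overlaps:
  A12={p} A14={r} A23={v} A34={s,t}
C dims 4,4; δ0: rk 4, SNF 1^3·2
degree 0: 4−4−0 = 0 → Ȟ^0 ≅ 0
degree 1: 4−0−4 = 0 plus torsion [2] → Ȟ^1 ≅ Z/2
degree 2: 0−0−0 = 0 → Ȟ^2 ≅ 0

Ȟ^0(U;F) ≅ 0; Ȟ^1(U;F) ≅ Z/2; Ȟ^2(U;F) ≅ 0


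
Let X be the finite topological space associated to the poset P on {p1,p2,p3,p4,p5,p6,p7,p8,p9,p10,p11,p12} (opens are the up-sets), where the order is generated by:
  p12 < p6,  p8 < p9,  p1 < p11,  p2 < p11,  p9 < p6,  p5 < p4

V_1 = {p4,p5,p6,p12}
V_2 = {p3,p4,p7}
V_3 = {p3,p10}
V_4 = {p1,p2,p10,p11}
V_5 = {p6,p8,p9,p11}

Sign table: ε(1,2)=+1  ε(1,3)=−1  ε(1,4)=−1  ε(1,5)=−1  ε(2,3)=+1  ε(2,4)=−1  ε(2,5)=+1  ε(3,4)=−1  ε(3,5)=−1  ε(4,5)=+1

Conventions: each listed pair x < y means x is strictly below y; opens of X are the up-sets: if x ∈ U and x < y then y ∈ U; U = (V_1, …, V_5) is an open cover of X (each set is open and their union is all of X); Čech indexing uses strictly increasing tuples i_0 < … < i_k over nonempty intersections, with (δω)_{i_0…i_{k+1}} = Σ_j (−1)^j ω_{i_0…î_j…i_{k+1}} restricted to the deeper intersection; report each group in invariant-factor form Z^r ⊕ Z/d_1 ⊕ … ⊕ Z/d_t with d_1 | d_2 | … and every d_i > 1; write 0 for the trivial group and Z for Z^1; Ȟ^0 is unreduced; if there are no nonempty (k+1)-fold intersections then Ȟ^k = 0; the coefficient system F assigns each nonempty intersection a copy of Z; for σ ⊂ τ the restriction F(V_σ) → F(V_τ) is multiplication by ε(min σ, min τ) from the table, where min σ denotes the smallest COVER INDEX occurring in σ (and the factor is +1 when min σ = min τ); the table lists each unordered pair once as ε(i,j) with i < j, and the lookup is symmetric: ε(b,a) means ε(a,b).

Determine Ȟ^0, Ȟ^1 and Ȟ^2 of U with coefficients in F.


nerve simplices:
  V12={p4} V15={p6} V23={p3} V34={p10} V45={p11}
C dims 5,5; δ0: rk 4, SNF 1^4
degree 0: 5−4−0 = 1 → Ȟ^0 ≅ Z
degree 1: 5−0−4 = 1 → Ȟ^1 ≅ Z
degree 2: 0−0−0 = 0 → Ȟ^2 ≅ 0

Ȟ^0 ≅ Z, Ȟ^1 ≅ Z and Ȟ^2 ≅ 0


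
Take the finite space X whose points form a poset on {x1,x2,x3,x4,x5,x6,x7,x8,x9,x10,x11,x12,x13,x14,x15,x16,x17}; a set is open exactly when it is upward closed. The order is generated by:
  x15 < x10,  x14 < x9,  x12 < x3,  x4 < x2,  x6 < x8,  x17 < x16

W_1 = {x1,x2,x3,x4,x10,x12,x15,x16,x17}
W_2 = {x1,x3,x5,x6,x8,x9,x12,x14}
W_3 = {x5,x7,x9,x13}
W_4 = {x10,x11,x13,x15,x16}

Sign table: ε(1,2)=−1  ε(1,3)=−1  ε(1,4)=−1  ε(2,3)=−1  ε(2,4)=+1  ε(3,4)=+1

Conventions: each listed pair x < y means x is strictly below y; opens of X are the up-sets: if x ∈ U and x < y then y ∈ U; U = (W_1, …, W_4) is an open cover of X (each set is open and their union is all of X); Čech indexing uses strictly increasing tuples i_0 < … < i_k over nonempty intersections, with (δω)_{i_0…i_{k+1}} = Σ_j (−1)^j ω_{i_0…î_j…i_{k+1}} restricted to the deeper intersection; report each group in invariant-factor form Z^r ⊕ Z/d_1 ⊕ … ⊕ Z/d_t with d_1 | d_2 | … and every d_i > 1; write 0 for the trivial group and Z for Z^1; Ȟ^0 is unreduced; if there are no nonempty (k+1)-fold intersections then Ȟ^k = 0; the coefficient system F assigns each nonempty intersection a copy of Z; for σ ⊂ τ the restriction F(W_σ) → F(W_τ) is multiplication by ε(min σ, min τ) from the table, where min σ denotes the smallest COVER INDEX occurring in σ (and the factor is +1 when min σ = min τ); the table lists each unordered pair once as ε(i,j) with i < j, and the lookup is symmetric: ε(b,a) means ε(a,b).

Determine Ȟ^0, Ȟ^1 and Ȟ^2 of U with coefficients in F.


nerve simplices:
  W12={x1,x3,x12} W14={x10,x15,x16} W23={x5,x9} W34={x13}
C dims 4,4; δ0: rk 4, SNF 1^3·2
degree 0: 4−4−0 = 0 → Ȟ^0 ≅ 0
degree 1: 4−0−4 = 0 plus torsion [2] → Ȟ^1 ≅ Z/2
degree 2: 0−0−0 = 0 → Ȟ^2 ≅ 0

Ȟ^0(U;F) ≅ 0; Ȟ^1(U;F) ≅ Z/2; Ȟ^2(U;F) ≅ 0


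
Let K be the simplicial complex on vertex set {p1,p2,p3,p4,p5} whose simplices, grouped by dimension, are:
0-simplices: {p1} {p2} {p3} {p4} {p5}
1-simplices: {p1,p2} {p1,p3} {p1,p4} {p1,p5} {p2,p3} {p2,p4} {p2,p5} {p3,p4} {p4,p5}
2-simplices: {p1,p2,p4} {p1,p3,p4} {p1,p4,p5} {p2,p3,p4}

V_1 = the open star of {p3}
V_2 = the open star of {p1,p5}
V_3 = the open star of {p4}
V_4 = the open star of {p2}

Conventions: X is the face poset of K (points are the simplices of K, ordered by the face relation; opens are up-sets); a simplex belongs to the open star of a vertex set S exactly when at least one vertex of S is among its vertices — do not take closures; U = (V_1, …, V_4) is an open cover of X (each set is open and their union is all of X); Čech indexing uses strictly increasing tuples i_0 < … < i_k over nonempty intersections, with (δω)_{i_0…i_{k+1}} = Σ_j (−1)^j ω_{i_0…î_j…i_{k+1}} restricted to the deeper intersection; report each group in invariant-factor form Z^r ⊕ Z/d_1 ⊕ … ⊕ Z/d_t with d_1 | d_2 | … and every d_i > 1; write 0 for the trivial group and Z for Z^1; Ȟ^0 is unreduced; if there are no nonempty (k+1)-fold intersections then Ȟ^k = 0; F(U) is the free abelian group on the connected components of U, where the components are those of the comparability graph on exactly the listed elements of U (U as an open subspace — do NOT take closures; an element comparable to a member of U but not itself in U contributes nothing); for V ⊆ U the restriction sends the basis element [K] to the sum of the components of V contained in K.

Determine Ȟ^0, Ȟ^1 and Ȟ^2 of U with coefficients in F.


nonempty intersections:
  V1={{p3},{p1,p3},{p2,p3},{p3,p4},{p1,p3,p4},{p2,p3,p4}} V2={{p1},{p5},{p1,p2},{p1,p3},{p1,p4},{p1,p5},{p2,p5},{p4,p5},{p1,p2,p4},{p1,p3,p4},{p1,p4,p5}} V3={{p4},{p1,p4},{p2,p4},{p3,p4},{p4,p5},{p1,p2,p4},{p1,p3,p4},{p1,p4,p5},{p2,p3,p4}} V4={{p2},{p1,p2},{p2,p3},{p2,p4},{p2,p5},{p1,p2,p4},{p2,p3,p4}}
  V12={{p1,p3},{p1,p3,p4}} V13={{p3,p4},{p1,p3,p4},{p2,p3,p4}} V14={{p2,p3},{p2,p3,p4}} V23={{p1,p4},{p4,p5},{p1,p2,p4},{p1,p3,p4},{p1,p4,p5}} V24={{p1,p2},{p2,p5},{p1,p2,p4}} V34={{p2,p4},{p1,p2,p4},{p2,p3,p4}}
  V123={{p1,p3,p4}} V134={{p2,p3,p4}} V234={{p1,p2,p4}}
components per intersection:
  V1: {{p3},{p1,p3},{p2,p3},{p3,p4},{p1,p3,p4},{p2,p3,p4}}
  V2: {{p1},{p5},{p1,p2},{p1,p3},{p1,p4},{p1,p5},{p2,p5},{p4,p5},{p1,p2,p4},{p1,p3,p4},{p1,p4,p5}}
  V3: {{p4},{p1,p4},{p2,p4},{p3,p4},{p4,p5},{p1,p2,p4},{p1,p3,p4},{p1,p4,p5},{p2,p3,p4}}
  V4: {{p2},{p1,p2},{p2,p3},{p2,p4},{p2,p5},{p1,p2,p4},{p2,p3,p4}}
  V12: {{p1,p3},{p1,p3,p4}}
  V13: {{p3,p4},{p1,p3,p4},{p2,p3,p4}}
  V14: {{p2,p3},{p2,p3,p4}}
  V23: {{p1,p4},{p4,p5},{p1,p2,p4},{p1,p3,p4},{p1,p4,p5}}
  V24: {{p1,p2},{p1,p2,p4}} {{p2,p5}}
  V34: {{p2,p4},{p1,p2,p4},{p2,p3,p4}}
  V123: {{p1,p3,p4}}
  V134: {{p2,p3,p4}}
  V234: {{p1,p2,p4}}
C dims 4,7,3; δ0: rk 3, SNF 1^3; δ1: rk 3, SNF 1^3
Ȟ^0: (4−3)−0=1 ⇒ Z
Ȟ^1: (7−3)−3=1 ⇒ Z
Ȟ^2: (3−0)−3=0 ⇒ 0

Ȟ^0 = Z, Ȟ^1 = Z and Ȟ^2 = 0
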